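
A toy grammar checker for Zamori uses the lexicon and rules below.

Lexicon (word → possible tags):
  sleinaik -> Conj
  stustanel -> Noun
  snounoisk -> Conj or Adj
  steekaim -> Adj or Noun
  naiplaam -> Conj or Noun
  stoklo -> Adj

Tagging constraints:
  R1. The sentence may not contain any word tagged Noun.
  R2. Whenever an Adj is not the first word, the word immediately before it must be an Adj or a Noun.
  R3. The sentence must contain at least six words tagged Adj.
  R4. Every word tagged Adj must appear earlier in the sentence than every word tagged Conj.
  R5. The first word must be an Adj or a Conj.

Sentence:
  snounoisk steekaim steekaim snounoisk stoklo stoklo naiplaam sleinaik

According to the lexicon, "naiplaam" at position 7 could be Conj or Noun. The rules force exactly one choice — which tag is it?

Conj

Candidates per position — 1:snounoisk {Conj,Adj}; 2:steekaim {Adj,Noun}; 3:steekaim {Adj,Noun}; 4:snounoisk {Conj,Adj}; 5:stoklo {Adj}; 6:stoklo {Adj}; 7:naiplaam {Conj,Noun}; 8:sleinaik {Conj}.
Word 1 cannot be Conj — rule 3 would then fail for every completion. It is Adj.
Word 2 cannot be Noun — rule 1 would then fail for every completion. It is Adj.
Word 3 cannot be Noun — rule 1 would then fail for every completion. It is Adj.
Word 4 cannot be Conj — rule 2 would then fail for every completion. It is Adj.
Word 7 cannot be Noun — rule 1 would then fail for every completion. It is Conj.
So the tagging must be: Adj Adj Adj Adj Adj Adj Conj Conj.
Check: rule 1 ✓; rule 2 ✓; rule 3 ✓; rule 4 ✓; rule 5 ✓.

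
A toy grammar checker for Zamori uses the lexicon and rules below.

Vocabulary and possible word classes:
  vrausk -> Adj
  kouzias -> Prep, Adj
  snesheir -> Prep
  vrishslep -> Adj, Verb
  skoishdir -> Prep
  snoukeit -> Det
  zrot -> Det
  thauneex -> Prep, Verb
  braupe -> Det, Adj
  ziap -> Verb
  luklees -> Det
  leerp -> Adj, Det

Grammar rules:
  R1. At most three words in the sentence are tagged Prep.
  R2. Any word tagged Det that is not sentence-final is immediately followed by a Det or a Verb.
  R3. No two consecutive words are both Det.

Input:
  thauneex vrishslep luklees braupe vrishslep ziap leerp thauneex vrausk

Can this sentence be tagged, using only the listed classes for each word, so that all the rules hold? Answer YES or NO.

NO

Candidates per position — 1:thauneex {Prep,Verb}; 2:vrishslep {Adj,Verb}; 3:luklees {Det}; 4:braupe {Det,Adj}; 5:vrishslep {Adj,Verb}; 6:ziap {Verb}; 7:leerp {Adj,Det}; 8:thauneex {Prep,Verb}; 9:vrausk {Adj}.
Every candidate sequence violates at least one rule; no consistent tagging exists.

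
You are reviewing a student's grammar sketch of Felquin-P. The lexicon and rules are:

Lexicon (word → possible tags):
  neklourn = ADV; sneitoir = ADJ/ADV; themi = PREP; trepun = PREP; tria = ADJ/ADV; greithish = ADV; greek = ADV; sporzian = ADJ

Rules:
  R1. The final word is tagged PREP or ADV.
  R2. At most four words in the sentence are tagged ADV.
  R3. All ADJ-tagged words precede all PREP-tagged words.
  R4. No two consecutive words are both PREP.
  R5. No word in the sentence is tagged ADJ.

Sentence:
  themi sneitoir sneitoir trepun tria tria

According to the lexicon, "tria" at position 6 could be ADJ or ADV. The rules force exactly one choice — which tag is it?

Candidates per position — 1:themi {PREP}; 2:sneitoir {ADJ,ADV}; 3:sneitoir {ADJ,ADV}; 4:trepun {PREP}; 5:tria {ADJ,ADV}; 6:tria {ADJ,ADV}.
Position 2: tagging it ADJ would leave rule 3 unsatisfiable, so it must be ADV.
Position 3: tagging it ADJ would leave rule 3 unsatisfiable, so it must be ADV.
Position 5: tagging it ADJ would leave rule 3 unsatisfiable, so it must be ADV.
Position 6: tagging it ADJ would leave rule 1 unsatisfiable, so it must be ADV.
The only consistent sequence is: PREP ADV ADV PREP ADV ADV.
Rule-by-rule: rule 1 satisfied; rule 2 satisfied; rule 3 satisfied; rule 4 satisfied; rule 5 satisfied.

ADV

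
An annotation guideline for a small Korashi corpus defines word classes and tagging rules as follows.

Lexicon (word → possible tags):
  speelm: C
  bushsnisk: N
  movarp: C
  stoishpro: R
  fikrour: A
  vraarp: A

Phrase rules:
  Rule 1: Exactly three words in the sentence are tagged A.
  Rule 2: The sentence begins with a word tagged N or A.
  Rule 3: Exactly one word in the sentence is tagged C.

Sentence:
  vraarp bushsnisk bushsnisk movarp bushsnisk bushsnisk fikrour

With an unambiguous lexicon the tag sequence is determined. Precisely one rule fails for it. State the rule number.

Fixed tagging: A N N C N N A.
Checking each rule: R1 fails, R2 ok, R3 ok.
Only rule 1 fails.

1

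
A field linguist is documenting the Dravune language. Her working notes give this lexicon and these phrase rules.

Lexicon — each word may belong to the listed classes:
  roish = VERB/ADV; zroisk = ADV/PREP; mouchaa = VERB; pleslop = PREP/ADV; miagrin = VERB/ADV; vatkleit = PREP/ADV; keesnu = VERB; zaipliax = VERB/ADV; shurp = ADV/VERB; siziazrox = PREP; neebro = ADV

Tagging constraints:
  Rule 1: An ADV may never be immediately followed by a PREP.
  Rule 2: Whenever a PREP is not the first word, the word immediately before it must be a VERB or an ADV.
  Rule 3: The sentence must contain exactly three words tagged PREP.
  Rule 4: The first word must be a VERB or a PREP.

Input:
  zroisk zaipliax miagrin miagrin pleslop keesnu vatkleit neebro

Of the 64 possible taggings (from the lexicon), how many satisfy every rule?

Candidates per position — 1:zroisk {ADV,PREP}; 2:zaipliax {VERB,ADV}; 3:miagrin {VERB,ADV}; 4:miagrin {VERB,ADV}; 5:pleslop {PREP,ADV}; 6:keesnu {VERB}; 7:vatkleit {PREP,ADV}; 8:neebro {ADV}.
There are 64 candidate sequences in total.
The sequences that satisfy every rule: PREP VERB VERB VERB PREP VERB PREP ADV; PREP VERB ADV VERB PREP VERB PREP ADV; PREP ADV VERB VERB PREP VERB PREP ADV; PREP ADV ADV VERB PREP VERB PREP ADV.
Count = 4.

4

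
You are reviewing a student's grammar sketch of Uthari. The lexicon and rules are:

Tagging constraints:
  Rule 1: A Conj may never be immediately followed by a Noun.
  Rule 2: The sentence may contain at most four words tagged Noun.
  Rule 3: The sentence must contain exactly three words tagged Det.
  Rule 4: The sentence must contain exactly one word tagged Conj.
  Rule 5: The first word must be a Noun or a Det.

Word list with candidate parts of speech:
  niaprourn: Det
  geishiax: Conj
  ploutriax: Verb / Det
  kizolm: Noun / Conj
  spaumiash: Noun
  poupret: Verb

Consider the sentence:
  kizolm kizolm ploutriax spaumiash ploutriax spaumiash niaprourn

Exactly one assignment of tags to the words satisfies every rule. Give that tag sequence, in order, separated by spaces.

Candidates per position — 1:kizolm {Noun,Conj}; 2:kizolm {Noun,Conj}; 3:ploutriax {Verb,Det}; 4:spaumiash {Noun}; 5:ploutriax {Verb,Det}; 6:spaumiash {Noun}; 7:niaprourn {Det}.
At position 1, choosing Conj makes rule 5 impossible to satisfy; hence Noun.
At position 2, choosing Noun makes rule 4 impossible to satisfy; hence Conj.
At position 3, choosing Verb makes rule 3 impossible to satisfy; hence Det.
At position 5, choosing Verb makes rule 3 impossible to satisfy; hence Det.
The only consistent sequence is: Noun Conj Det Noun Det Noun Det.
Rule-by-rule: rule 1 ✓; rule 2 ✓; rule 3 ✓; rule 4 ✓; rule 5 ✓.

Noun Conj Det Noun Det Noun Det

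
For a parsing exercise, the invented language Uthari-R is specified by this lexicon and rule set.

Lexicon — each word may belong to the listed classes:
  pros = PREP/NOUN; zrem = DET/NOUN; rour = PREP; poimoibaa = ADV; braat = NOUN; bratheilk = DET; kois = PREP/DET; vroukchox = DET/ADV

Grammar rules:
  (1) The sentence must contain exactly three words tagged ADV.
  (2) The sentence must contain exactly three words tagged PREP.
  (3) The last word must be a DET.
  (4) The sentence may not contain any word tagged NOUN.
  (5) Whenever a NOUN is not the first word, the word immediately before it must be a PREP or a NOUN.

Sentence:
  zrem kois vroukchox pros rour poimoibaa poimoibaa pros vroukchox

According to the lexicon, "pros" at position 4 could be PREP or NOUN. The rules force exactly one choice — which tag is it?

Candidates per position — 1:zrem {DET,NOUN}; 2:kois {PREP,DET}; 3:vroukchox {DET,ADV}; 4:pros {PREP,NOUN}; 5:rour {PREP}; 6:poimoibaa {ADV}; 7:poimoibaa {ADV}; 8:pros {PREP,NOUN}; 9:vroukchox {DET,ADV}.
Word 1 cannot be NOUN — rule 4 would then fail for every completion. It is DET.
Word 4 cannot be NOUN — rule 4 would then fail for every completion. It is PREP.
Word 8 cannot be NOUN — rule 4 would then fail for every completion. It is PREP.
Word 9 cannot be ADV — rule 3 would then fail for every completion. It is DET.
Word 2 cannot be PREP — rule 2 would then fail for every completion. It is DET.
Word 3 cannot be DET — rule 1 would then fail for every completion. It is ADV.
So the tagging must be: DET DET ADV PREP PREP ADV ADV PREP DET.
Rule-by-rule: rule 1 ok; rule 2 ok; rule 3 ok; rule 4 ok; rule 5 ok.

PREP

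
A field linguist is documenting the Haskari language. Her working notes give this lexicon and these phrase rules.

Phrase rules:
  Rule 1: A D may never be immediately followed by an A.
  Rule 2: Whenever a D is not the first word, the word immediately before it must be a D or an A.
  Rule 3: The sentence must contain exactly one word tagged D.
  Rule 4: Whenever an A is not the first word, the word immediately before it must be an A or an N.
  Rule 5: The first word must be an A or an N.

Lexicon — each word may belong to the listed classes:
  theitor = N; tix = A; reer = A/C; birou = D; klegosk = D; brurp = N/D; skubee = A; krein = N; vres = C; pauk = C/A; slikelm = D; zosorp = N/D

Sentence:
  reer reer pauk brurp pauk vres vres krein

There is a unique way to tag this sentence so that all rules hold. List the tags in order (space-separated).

Candidates per position — 1:reer {A,C}; 2:reer {A,C}; 3:pauk {C,A}; 4:brurp {N,D}; 5:pauk {C,A}; 6:vres {C}; 7:vres {C}; 8:krein {N}.
At position 1, choosing C makes rule 5 impossible to satisfy; hence A.
At position 4, choosing N makes rule 3 impossible to satisfy; hence D.
At position 5, choosing A makes rule 1 impossible to satisfy; hence C.
At position 3, choosing C makes rule 2 impossible to satisfy; hence A.
At position 2, choosing C makes rule 4 impossible to satisfy; hence A.
So the tagging must be: A A A D C C C N.
Verifying each rule — rule 1 holds; rule 2 holds; rule 3 holds; rule 4 holds; rule 5 holds.

A A A D C C C N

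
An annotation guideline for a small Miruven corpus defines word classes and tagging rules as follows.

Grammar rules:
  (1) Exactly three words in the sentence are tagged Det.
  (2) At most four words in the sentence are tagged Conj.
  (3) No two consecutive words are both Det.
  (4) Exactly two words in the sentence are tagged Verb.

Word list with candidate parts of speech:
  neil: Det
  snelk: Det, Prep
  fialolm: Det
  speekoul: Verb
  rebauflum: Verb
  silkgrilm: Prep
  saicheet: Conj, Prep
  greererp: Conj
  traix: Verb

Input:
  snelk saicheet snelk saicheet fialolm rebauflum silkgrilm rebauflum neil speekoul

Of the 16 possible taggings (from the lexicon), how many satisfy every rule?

0

Candidates per position — 1:snelk {Det,Prep}; 2:saicheet {Conj,Prep}; 3:snelk {Det,Prep}; 4:saicheet {Conj,Prep}; 5:fialolm {Det}; 6:rebauflum {Verb}; 7:silkgrilm {Prep}; 8:rebauflum {Verb}; 9:neil {Det}; 10:speekoul {Verb}.
There are 16 candidate sequences in total.
Rule 4 cannot be satisfied by any choice of tags from the lexicon.
So there is no consistent tagging.
Count = 0.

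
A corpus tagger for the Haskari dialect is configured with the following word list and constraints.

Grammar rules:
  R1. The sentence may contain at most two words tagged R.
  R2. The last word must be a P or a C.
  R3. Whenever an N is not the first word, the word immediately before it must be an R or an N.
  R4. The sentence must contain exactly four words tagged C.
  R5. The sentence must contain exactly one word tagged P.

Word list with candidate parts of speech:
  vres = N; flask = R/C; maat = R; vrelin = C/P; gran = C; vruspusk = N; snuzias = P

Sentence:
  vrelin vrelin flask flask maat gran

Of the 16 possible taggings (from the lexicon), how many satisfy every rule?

2

Candidates per position — 1:vrelin {C,P}; 2:vrelin {C,P}; 3:flask {R,C}; 4:flask {R,C}; 5:maat {R}; 6:gran {C}.
There are 16 candidate sequences in total.
The sequences that satisfy every rule: C P C C R C; P C C C R C.
Count = 2.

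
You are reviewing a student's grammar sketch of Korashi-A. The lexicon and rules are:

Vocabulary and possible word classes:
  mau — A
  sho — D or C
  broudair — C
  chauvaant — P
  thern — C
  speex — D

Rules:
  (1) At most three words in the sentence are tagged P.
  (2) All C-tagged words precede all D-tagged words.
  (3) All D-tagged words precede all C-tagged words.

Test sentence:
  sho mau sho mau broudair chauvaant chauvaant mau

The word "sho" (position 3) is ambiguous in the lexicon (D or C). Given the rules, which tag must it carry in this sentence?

Candidates per position — 1:sho {D,C}; 2:mau {A}; 3:sho {D,C}; 4:mau {A}; 5:broudair {C}; 6:chauvaant {P}; 7:chauvaant {P}; 8:mau {A}.
Position 1: tagging it D would leave rule 2 unsatisfiable, so it must be C.
Position 3: tagging it D would leave rule 2 unsatisfiable, so it must be C.
That leaves exactly one tagging: C A C A C P P A.
Verifying each rule — rule 1 ✓; rule 2 ✓; rule 3 ✓.

C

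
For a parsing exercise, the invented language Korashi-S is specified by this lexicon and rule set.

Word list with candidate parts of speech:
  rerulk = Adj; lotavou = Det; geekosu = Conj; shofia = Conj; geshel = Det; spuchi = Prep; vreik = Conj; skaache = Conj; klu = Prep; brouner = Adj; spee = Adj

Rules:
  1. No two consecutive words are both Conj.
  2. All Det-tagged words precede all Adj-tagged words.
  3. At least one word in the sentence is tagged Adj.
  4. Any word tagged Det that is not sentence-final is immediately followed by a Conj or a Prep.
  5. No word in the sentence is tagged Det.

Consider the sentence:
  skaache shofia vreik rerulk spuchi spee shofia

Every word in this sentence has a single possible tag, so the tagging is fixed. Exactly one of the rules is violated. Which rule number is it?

1

Fixed tagging: Conj Conj Conj Adj Prep Adj Conj.
Rule check: R1 violated, R2 holds, R3 holds, R4 holds, R5 holds.
Only rule 1 fails.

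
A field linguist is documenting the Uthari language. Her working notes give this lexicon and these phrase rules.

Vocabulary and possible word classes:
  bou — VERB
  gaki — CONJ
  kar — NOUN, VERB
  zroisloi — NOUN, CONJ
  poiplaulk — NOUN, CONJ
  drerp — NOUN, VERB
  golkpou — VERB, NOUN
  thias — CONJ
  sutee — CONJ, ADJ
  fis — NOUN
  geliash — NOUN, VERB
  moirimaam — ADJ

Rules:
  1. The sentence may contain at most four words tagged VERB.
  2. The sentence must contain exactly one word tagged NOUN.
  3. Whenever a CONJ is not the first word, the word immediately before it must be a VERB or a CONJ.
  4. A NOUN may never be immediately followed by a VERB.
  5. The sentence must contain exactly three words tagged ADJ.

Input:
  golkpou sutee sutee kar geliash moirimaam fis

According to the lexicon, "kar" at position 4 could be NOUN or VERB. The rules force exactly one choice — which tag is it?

VERB

Candidates per position — 1:golkpou {VERB,NOUN}; 2:sutee {CONJ,ADJ}; 3:sutee {CONJ,ADJ}; 4:kar {NOUN,VERB}; 5:geliash {NOUN,VERB}; 6:moirimaam {ADJ}; 7:fis {NOUN}.
Word 1 cannot be NOUN — rule 2 would then fail for every completion. It is VERB.
Word 2 cannot be CONJ — rule 5 would then fail for every completion. It is ADJ.
Word 3 cannot be CONJ — rule 3 would then fail for every completion. It is ADJ.
Word 4 cannot be NOUN — rule 2 would then fail for every completion. It is VERB.
Word 5 cannot be NOUN — rule 2 would then fail for every completion. It is VERB.
The only consistent sequence is: VERB ADJ ADJ VERB VERB ADJ NOUN.
Verifying each rule — rule 1 satisfied; rule 2 satisfied; rule 3 satisfied; rule 4 satisfied; rule 5 satisfied.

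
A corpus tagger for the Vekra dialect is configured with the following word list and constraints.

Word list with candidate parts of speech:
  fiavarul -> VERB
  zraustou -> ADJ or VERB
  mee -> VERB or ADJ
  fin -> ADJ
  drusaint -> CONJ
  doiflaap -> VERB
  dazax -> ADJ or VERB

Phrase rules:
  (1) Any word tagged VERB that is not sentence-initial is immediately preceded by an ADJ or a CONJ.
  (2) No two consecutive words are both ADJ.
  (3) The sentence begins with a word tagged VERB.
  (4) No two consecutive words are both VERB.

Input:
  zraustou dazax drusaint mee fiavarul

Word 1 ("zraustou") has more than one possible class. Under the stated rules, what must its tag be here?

VERB

Candidates per position — 1:zraustou {ADJ,VERB}; 2:dazax {ADJ,VERB}; 3:drusaint {CONJ}; 4:mee {VERB,ADJ}; 5:fiavarul {VERB}.
If word 1 were ADJ, no tagging could satisfy rule 3; so word 1 is VERB.
If word 2 were VERB, no tagging could satisfy rule 1; so word 2 is ADJ.
If word 4 were VERB, no tagging could satisfy rule 1; so word 4 is ADJ.
The unique satisfying tagging is: VERB ADJ CONJ ADJ VERB.
Rule-by-rule: rule 1 ✓; rule 2 ✓; rule 3 ✓; rule 4 ✓.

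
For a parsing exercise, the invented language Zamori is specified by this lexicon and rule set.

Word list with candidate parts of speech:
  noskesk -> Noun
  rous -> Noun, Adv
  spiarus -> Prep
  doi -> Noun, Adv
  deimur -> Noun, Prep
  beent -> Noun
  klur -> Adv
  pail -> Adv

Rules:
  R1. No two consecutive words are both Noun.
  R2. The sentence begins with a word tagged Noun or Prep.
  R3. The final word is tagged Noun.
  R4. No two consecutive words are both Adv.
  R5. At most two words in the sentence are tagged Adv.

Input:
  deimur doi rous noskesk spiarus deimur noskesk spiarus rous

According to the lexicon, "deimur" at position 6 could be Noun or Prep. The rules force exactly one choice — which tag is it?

Candidates per position — 1:deimur {Noun,Prep}; 2:doi {Noun,Adv}; 3:rous {Noun,Adv}; 4:noskesk {Noun}; 5:spiarus {Prep}; 6:deimur {Noun,Prep}; 7:noskesk {Noun}; 8:spiarus {Prep}; 9:rous {Noun,Adv}.
If word 3 were Noun, no tagging could satisfy rule 1; so word 3 is Adv.
If word 6 were Noun, no tagging could satisfy rule 1; so word 6 is Prep.
If word 9 were Adv, no tagging could satisfy rule 3; so word 9 is Noun.
If word 2 were Adv, no tagging could satisfy rule 4; so word 2 is Noun.
If word 1 were Noun, no tagging could satisfy rule 1; so word 1 is Prep.
So the tagging must be: Prep Noun Adv Noun Prep Prep Noun Prep Noun.
Rule-by-rule: rule 1 ok; rule 2 ok; rule 3 ok; rule 4 ok; rule 5 ok.

Prep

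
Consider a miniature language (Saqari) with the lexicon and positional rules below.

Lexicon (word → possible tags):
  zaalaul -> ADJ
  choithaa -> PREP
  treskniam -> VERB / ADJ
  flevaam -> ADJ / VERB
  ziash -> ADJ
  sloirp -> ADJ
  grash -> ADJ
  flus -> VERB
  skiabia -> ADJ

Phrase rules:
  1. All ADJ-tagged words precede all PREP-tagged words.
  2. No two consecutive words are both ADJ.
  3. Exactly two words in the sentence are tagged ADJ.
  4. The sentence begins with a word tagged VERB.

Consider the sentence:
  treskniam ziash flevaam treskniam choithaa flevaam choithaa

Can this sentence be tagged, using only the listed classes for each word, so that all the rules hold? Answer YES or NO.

Candidates per position — 1:treskniam {VERB,ADJ}; 2:ziash {ADJ}; 3:flevaam {ADJ,VERB}; 4:treskniam {VERB,ADJ}; 5:choithaa {PREP}; 6:flevaam {ADJ,VERB}; 7:choithaa {PREP}.
One satisfying assignment: VERB ADJ VERB ADJ PREP VERB PREP.
Verifying each rule — rule 1 ✓; rule 2 ✓; rule 3 ✓; rule 4 ✓.

YES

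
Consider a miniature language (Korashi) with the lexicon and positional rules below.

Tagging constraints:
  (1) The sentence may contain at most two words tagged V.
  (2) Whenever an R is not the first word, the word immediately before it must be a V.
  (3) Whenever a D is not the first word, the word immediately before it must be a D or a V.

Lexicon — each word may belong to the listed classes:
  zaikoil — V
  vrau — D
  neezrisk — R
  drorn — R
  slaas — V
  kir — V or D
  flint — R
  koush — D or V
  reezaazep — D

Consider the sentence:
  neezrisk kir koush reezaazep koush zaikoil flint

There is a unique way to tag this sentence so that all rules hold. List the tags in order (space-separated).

R V D D D V R

Candidates per position — 1:neezrisk {R}; 2:kir {V,D}; 3:koush {D,V}; 4:reezaazep {D}; 5:koush {D,V}; 6:zaikoil {V}; 7:flint {R}.
Position 2: D is ruled out by rule 3; that leaves V.
Position 3: V is ruled out by rule 1; that leaves D.
Position 5: V is ruled out by rule 1; that leaves D.
So the tagging must be: R V D D D V R.
Checking: rule 1 ✓; rule 2 ✓; rule 3 ✓.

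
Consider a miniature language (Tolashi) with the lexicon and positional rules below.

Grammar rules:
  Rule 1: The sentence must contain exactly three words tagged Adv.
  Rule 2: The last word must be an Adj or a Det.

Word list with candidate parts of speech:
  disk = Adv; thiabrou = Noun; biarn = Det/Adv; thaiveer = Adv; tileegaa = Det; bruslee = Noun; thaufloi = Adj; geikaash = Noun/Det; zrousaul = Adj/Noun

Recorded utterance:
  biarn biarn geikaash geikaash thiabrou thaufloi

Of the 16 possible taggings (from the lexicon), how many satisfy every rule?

0

Candidates per position — 1:biarn {Det,Adv}; 2:biarn {Det,Adv}; 3:geikaash {Noun,Det}; 4:geikaash {Noun,Det}; 5:thiabrou {Noun}; 6:thaufloi {Adj}.
There are 16 candidate sequences in total.
Rule 1 cannot be satisfied by any choice of tags from the lexicon.
So there is no consistent tagging.
Count = 0.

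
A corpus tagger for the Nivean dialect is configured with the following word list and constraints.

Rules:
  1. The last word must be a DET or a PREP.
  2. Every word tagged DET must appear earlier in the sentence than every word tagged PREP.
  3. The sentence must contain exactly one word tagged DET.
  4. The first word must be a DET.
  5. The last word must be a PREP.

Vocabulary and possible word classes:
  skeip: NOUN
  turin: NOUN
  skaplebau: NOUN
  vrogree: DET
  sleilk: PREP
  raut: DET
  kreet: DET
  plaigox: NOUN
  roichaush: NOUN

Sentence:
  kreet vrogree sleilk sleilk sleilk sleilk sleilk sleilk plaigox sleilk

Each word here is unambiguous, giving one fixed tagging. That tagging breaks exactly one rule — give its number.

Fixed tagging: DET DET PREP PREP PREP PREP PREP PREP NOUN PREP.
Applying the rules: R1 ok, R2 ok, R3 fails, R4 ok, R5 ok.
Only rule 3 fails.

3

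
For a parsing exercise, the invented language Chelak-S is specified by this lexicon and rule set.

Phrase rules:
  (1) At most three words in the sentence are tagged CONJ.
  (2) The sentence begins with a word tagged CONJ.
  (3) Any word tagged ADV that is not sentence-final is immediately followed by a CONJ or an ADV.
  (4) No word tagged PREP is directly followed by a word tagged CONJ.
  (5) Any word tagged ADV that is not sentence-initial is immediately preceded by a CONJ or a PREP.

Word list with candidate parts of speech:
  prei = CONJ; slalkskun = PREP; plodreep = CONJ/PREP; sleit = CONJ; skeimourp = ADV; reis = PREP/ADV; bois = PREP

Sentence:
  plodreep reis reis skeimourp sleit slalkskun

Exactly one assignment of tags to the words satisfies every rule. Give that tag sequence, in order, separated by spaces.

Candidates per position — 1:plodreep {CONJ,PREP}; 2:reis {PREP,ADV}; 3:reis {PREP,ADV}; 4:skeimourp {ADV}; 5:sleit {CONJ}; 6:slalkskun {PREP}.
If word 1 were PREP, no tagging could satisfy rule 2; so word 1 is CONJ.
If word 3 were ADV, no tagging could satisfy rule 5; so word 3 is PREP.
If word 2 were ADV, no tagging could satisfy rule 3; so word 2 is PREP.
The unique satisfying tagging is: CONJ PREP PREP ADV CONJ PREP.
Rule-by-rule: rule 1 ok; rule 2 ok; rule 3 ok; rule 4 ok; rule 5 ok.

CONJ PREP PREP ADV CONJ PREP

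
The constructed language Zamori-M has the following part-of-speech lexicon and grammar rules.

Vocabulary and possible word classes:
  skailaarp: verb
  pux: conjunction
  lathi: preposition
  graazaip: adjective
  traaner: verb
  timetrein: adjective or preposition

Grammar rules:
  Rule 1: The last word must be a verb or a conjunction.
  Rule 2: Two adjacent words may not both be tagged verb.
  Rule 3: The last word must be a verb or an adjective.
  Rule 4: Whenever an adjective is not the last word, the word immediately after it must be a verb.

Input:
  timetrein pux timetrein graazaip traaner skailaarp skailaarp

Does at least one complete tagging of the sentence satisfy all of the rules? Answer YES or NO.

NO

Candidates per position — 1:timetrein {adjective,preposition}; 2:pux {conjunction}; 3:timetrein {adjective,preposition}; 4:graazaip {adjective}; 5:traaner {verb}; 6:skailaarp {verb}; 7:skailaarp {verb}.
Rule 2 cannot be satisfied by any choice of tags from the lexicon.
So there is no consistent tagging.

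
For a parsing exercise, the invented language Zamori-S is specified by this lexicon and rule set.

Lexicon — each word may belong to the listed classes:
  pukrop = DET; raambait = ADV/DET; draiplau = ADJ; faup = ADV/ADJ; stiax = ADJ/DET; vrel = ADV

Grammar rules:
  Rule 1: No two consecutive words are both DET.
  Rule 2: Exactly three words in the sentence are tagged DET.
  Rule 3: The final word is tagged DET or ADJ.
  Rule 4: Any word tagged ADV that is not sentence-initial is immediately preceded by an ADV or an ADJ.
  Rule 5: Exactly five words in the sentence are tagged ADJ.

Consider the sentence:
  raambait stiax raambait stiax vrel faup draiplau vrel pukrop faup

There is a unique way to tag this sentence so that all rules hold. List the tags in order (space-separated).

Candidates per position — 1:raambait {ADV,DET}; 2:stiax {ADJ,DET}; 3:raambait {ADV,DET}; 4:stiax {ADJ,DET}; 5:vrel {ADV}; 6:faup {ADV,ADJ}; 7:draiplau {ADJ}; 8:vrel {ADV}; 9:pukrop {DET}; 10:faup {ADV,ADJ}.
At position 2, choosing DET makes rule 5 impossible to satisfy; hence ADJ.
At position 4, choosing DET makes rule 4 impossible to satisfy; hence ADJ.
At position 6, choosing ADV makes rule 5 impossible to satisfy; hence ADJ.
At position 10, choosing ADV makes rule 3 impossible to satisfy; hence ADJ.
At position 1, choosing ADV makes rule 2 impossible to satisfy; hence DET.
At position 3, choosing ADV makes rule 2 impossible to satisfy; hence DET.
So the tagging must be: DET ADJ DET ADJ ADV ADJ ADJ ADV DET ADJ.
Checking: rule 1 satisfied; rule 2 satisfied; rule 3 satisfied; rule 4 satisfied; rule 5 satisfied.

DET ADJ DET ADJ ADV ADJ ADJ ADV DET ADJ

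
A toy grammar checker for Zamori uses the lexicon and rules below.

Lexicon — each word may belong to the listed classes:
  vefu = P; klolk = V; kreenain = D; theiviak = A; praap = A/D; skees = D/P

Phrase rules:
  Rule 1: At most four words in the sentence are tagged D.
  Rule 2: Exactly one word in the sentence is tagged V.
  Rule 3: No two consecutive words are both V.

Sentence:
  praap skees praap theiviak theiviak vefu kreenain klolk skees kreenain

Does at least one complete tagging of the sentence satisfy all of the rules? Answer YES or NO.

Candidates per position — 1:praap {A,D}; 2:skees {D,P}; 3:praap {A,D}; 4:theiviak {A}; 5:theiviak {A}; 6:vefu {P}; 7:kreenain {D}; 8:klolk {V}; 9:skees {D,P}; 10:kreenain {D}.
One satisfying assignment: A D A A A P D V P D.
Checking: rule 1 ✓; rule 2 ✓; rule 3 ✓.

YES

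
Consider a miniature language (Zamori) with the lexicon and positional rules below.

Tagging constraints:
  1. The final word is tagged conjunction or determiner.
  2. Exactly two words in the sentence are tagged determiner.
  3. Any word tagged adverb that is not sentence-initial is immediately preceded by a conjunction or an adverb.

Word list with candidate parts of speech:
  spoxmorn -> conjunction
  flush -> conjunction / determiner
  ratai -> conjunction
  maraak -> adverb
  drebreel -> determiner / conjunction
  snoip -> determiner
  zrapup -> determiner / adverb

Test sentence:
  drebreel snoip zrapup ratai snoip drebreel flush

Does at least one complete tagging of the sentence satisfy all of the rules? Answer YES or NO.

NO

Candidates per position — 1:drebreel {determiner,conjunction}; 2:snoip {determiner}; 3:zrapup {determiner,adverb}; 4:ratai {conjunction}; 5:snoip {determiner}; 6:drebreel {determiner,conjunction}; 7:flush {conjunction,determiner}.
Every candidate sequence violates at least one rule; no consistent tagging exists.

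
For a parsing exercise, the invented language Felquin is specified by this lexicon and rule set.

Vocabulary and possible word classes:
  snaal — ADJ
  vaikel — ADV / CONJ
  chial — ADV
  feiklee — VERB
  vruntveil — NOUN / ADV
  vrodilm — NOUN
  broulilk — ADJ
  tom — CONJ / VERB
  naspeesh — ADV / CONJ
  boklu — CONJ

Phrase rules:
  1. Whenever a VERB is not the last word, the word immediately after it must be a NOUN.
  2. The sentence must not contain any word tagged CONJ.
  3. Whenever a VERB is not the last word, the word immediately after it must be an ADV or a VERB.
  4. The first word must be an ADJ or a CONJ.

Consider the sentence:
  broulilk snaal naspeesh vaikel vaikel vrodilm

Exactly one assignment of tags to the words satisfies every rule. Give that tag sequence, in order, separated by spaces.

ADJ ADJ ADV ADV ADV NOUN

Candidates per position — 1:broulilk {ADJ}; 2:snaal {ADJ}; 3:naspeesh {ADV,CONJ}; 4:vaikel {ADV,CONJ}; 5:vaikel {ADV,CONJ}; 6:vrodilm {NOUN}.
If word 3 were CONJ, no tagging could satisfy rule 2; so word 3 is ADV.
If word 4 were CONJ, no tagging could satisfy rule 2; so word 4 is ADV.
If word 5 were CONJ, no tagging could satisfy rule 2; so word 5 is ADV.
So the tagging must be: ADJ ADJ ADV ADV ADV NOUN.
Verifying each rule — rule 1 ok; rule 2 ok; rule 3 ok; rule 4 ok.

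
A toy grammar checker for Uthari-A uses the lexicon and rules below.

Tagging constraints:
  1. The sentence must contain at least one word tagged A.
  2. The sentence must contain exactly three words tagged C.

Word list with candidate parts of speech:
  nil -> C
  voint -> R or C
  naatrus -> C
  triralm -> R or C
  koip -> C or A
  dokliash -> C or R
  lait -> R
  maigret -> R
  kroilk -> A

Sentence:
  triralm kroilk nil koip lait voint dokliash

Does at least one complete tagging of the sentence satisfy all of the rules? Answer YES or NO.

Candidates per position — 1:triralm {R,C}; 2:kroilk {A}; 3:nil {C}; 4:koip {C,A}; 5:lait {R}; 6:voint {R,C}; 7:dokliash {C,R}.
One satisfying assignment: R A C C R C R.
Rule-by-rule: rule 1 ✓; rule 2 ✓.

YES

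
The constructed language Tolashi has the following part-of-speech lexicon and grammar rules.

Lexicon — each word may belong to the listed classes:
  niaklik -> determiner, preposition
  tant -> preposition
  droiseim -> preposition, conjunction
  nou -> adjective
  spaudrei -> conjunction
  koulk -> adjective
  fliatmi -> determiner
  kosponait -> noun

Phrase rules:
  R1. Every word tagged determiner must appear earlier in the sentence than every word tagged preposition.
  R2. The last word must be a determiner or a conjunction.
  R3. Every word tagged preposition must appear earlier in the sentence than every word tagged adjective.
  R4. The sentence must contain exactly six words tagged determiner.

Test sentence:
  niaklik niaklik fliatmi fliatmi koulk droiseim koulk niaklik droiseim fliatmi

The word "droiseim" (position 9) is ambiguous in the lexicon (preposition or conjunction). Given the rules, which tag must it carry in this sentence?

Candidates per position — 1:niaklik {determiner,preposition}; 2:niaklik {determiner,preposition}; 3:fliatmi {determiner}; 4:fliatmi {determiner}; 5:koulk {adjective}; 6:droiseim {preposition,conjunction}; 7:koulk {adjective}; 8:niaklik {determiner,preposition}; 9:droiseim {preposition,conjunction}; 10:fliatmi {determiner}.
Word 1 cannot be preposition — rule 1 would then fail for every completion. It is determiner.
Word 2 cannot be preposition — rule 1 would then fail for every completion. It is determiner.
Word 6 cannot be preposition — rule 1 would then fail for every completion. It is conjunction.
Word 8 cannot be preposition — rule 1 would then fail for every completion. It is determiner.
Word 9 cannot be preposition — rule 1 would then fail for every completion. It is conjunction.
The unique satisfying tagging is: determiner determiner determiner determiner adjective conjunction adjective determiner conjunction determiner.
Rule-by-rule: rule 1 ok; rule 2 ok; rule 3 ok; rule 4 ok.

conjunction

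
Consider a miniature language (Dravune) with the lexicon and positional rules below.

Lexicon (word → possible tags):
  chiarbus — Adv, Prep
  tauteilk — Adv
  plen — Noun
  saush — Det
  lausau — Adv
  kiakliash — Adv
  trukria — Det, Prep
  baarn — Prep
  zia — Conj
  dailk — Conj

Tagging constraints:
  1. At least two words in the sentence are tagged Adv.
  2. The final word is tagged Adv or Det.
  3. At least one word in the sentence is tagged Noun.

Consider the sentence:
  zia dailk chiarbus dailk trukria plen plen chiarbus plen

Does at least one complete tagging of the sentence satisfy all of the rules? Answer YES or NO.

Candidates per position — 1:zia {Conj}; 2:dailk {Conj}; 3:chiarbus {Adv,Prep}; 4:dailk {Conj}; 5:trukria {Det,Prep}; 6:plen {Noun}; 7:plen {Noun}; 8:chiarbus {Adv,Prep}; 9:plen {Noun}.
Rule 2 cannot be satisfied by any choice of tags from the lexicon.
So there is no consistent tagging.

NO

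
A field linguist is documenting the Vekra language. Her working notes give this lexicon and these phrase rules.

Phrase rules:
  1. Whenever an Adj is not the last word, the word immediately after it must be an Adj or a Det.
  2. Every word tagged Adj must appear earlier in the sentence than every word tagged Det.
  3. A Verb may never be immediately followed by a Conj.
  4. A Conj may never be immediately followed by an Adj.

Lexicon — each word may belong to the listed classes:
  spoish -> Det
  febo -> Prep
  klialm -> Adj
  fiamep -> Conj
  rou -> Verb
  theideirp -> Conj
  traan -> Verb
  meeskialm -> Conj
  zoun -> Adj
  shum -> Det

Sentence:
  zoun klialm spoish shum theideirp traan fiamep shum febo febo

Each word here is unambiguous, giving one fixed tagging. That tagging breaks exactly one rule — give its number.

3

Fixed tagging: Adj Adj Det Det Conj Verb Conj Det Prep Prep.
Checking each rule: R1 ok, R2 ok, R3 fails, R4 ok.
Only rule 3 fails.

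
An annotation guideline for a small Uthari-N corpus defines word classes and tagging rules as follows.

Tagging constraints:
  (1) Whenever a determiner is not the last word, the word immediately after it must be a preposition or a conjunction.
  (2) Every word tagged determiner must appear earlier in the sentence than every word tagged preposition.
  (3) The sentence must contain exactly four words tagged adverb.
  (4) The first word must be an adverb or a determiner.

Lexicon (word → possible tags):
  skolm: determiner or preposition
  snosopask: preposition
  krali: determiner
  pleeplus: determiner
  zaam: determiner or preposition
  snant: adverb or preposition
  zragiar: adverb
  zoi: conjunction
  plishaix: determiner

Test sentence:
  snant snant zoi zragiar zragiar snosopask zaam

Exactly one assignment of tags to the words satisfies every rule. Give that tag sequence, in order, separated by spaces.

Candidates per position — 1:snant {adverb,preposition}; 2:snant {adverb,preposition}; 3:zoi {conjunction}; 4:zragiar {adverb}; 5:zragiar {adverb}; 6:snosopask {preposition}; 7:zaam {determiner,preposition}.
At position 1, choosing preposition makes rule 3 impossible to satisfy; hence adverb.
At position 2, choosing preposition makes rule 3 impossible to satisfy; hence adverb.
At position 7, choosing determiner makes rule 2 impossible to satisfy; hence preposition.
The unique satisfying tagging is: adverb adverb conjunction adverb adverb preposition preposition.
Rule-by-rule: rule 1 holds; rule 2 holds; rule 3 holds; rule 4 holds.

adverb adverb conjunction adverb adverb preposition preposition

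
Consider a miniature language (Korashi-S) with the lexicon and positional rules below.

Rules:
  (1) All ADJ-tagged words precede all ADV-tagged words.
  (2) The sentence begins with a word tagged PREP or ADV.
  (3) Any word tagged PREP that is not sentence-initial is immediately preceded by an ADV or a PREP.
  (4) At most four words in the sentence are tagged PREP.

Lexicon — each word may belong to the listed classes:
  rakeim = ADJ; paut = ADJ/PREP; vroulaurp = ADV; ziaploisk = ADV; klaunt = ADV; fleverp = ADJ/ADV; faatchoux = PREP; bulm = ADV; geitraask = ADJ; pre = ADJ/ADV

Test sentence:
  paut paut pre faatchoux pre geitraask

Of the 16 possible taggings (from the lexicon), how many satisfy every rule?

Candidates per position — 1:paut {ADJ,PREP}; 2:paut {ADJ,PREP}; 3:pre {ADJ,ADV}; 4:faatchoux {PREP}; 5:pre {ADJ,ADV}; 6:geitraask {ADJ}.
There are 16 candidate sequences in total.
Every candidate sequence violates at least one rule; no consistent tagging exists.
Count = 0.

0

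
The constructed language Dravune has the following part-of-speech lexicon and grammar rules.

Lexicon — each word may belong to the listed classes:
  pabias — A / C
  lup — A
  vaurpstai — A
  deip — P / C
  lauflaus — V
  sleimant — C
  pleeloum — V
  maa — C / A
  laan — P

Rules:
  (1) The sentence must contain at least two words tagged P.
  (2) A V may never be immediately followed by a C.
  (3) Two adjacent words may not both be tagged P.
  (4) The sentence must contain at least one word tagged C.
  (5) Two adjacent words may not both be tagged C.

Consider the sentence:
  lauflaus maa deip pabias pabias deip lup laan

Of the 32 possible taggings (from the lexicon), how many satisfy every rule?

6

Candidates per position — 1:lauflaus {V}; 2:maa {C,A}; 3:deip {P,C}; 4:pabias {A,C}; 5:pabias {A,C}; 6:deip {P,C}; 7:lup {A}; 8:laan {P}.
There are 32 candidate sequences in total.
Checking each against the rules leaves 6 sequences.
Count = 6.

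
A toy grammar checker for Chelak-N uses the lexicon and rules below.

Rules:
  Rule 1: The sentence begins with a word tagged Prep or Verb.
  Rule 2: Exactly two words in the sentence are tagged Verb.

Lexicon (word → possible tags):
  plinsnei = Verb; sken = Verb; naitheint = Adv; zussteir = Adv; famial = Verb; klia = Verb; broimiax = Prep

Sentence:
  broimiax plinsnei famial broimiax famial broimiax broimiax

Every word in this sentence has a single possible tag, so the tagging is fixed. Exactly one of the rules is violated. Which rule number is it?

Fixed tagging: Prep Verb Verb Prep Verb Prep Prep.
Applying the rules: R1 ✓, R2 ✗.
Only rule 2 fails.

2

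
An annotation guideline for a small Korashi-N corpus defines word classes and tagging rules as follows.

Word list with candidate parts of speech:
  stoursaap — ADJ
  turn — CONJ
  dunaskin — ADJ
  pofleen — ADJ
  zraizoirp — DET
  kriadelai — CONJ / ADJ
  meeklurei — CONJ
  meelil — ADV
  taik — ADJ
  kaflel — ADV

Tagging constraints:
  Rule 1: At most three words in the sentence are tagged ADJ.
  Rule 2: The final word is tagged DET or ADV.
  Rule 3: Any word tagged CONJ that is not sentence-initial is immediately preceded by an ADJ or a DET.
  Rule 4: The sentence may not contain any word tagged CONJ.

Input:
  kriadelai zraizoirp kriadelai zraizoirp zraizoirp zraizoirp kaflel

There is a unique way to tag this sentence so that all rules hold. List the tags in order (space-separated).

ADJ DET ADJ DET DET DET ADV

Candidates per position — 1:kriadelai {CONJ,ADJ}; 2:zraizoirp {DET}; 3:kriadelai {CONJ,ADJ}; 4:zraizoirp {DET}; 5:zraizoirp {DET}; 6:zraizoirp {DET}; 7:kaflel {ADV}.
Position 1: tagging it CONJ would leave rule 4 unsatisfiable, so it must be ADJ.
Position 3: tagging it CONJ would leave rule 4 unsatisfiable, so it must be ADJ.
So the tagging must be: ADJ DET ADJ DET DET DET ADV.
Rule-by-rule: rule 1 satisfied; rule 2 satisfied; rule 3 satisfied; rule 4 satisfied.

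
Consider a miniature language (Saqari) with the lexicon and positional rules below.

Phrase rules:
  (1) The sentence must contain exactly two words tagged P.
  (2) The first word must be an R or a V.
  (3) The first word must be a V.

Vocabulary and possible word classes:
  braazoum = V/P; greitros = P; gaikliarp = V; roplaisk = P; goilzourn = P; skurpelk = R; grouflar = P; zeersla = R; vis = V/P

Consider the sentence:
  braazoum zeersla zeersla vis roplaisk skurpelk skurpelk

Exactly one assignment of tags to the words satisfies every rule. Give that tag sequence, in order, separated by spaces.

V R R P P R R

Candidates per position — 1:braazoum {V,P}; 2:zeersla {R}; 3:zeersla {R}; 4:vis {V,P}; 5:roplaisk {P}; 6:skurpelk {R}; 7:skurpelk {R}.
Position 1: P is ruled out by rule 2; that leaves V.
Position 4: V is ruled out by rule 1; that leaves P.
The unique satisfying tagging is: V R R P P R R.
Checking: rule 1 ✓; rule 2 ✓; rule 3 ✓.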